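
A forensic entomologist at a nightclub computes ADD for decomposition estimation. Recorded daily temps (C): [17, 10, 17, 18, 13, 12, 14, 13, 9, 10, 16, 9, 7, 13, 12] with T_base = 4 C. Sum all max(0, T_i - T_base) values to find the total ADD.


Computing ADD day by day:
Day 1: max(0, 17 - 4) = 13
Day 2: max(0, 10 - 4) = 6
Day 3: max(0, 17 - 4) = 13
Day 4: max(0, 18 - 4) = 14
Day 5: max(0, 13 - 4) = 9
Day 6: max(0, 12 - 4) = 8
Day 7: max(0, 14 - 4) = 10
Day 8: max(0, 13 - 4) = 9
Day 9: max(0, 9 - 4) = 5
Day 10: max(0, 10 - 4) = 6
Day 11: max(0, 16 - 4) = 12
Day 12: max(0, 9 - 4) = 5
Day 13: max(0, 7 - 4) = 3
Day 14: max(0, 13 - 4) = 9
Day 15: max(0, 12 - 4) = 8
Total ADD = 130

130


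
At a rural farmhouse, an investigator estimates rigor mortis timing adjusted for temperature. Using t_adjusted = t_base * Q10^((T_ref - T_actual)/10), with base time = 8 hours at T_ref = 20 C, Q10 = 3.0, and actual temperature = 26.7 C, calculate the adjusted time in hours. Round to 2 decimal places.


Rigor mortis time adjustment:
Exponent = (T_ref - T_actual) / 10 = (20 - 26.7) / 10 = -0.67
Q10 factor = 3.0^-0.67 = 0.47899
t_adjusted = 8 * 0.47899 = 3.83 hours

3.83


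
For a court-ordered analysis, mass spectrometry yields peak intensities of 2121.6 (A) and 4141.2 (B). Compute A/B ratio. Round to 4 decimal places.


Spectral peak ratio:
Peak A = 2121.6 counts
Peak B = 4141.2 counts
Ratio = 2121.6 / 4141.2 = 0.5123

0.5123


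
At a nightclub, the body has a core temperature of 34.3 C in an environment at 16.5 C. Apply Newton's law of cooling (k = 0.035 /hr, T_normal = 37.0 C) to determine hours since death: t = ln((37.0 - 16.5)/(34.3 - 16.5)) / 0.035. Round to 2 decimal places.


Using Newton's law of cooling:
t = ln((T_normal - T_ambient) / (T_body - T_ambient)) / k
T_normal - T_ambient = 20.5
T_body - T_ambient = 17.8
Ratio = 1.151685
ln(ratio) = 0.141226
t = 0.141226 / 0.035 = 4.04 hours

4.04


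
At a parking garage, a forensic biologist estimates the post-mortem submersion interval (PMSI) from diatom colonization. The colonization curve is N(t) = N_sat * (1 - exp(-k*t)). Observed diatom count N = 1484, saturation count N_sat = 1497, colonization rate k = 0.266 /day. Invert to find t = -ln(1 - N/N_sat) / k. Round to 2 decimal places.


PMSI from diatom colonization curve:
N / N_sat = 1484 / 1497 = 0.991316
1 - N/N_sat = 0.008684
ln(1 - N/N_sat) = -4.746273
t = -ln(1 - N/N_sat) / k = -(-4.746273) / 0.266 = 17.84 days

17.84


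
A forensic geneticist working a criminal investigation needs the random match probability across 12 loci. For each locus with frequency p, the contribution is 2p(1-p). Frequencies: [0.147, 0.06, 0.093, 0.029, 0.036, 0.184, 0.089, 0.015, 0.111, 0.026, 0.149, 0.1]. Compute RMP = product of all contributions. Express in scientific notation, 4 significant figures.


Computing RMP for 12 loci:
Locus 1: 2 * 0.147 * 0.853 = 0.250782
Locus 2: 2 * 0.06 * 0.94 = 0.1128
Locus 3: 2 * 0.093 * 0.907 = 0.168702
Locus 4: 2 * 0.029 * 0.971 = 0.056318
Locus 5: 2 * 0.036 * 0.964 = 0.069408
Locus 6: 2 * 0.184 * 0.816 = 0.300288
Locus 7: 2 * 0.089 * 0.911 = 0.162158
Locus 8: 2 * 0.015 * 0.985 = 0.02955
Locus 9: 2 * 0.111 * 0.889 = 0.197358
Locus 10: 2 * 0.026 * 0.974 = 0.050648
Locus 11: 2 * 0.149 * 0.851 = 0.253598
Locus 12: 2 * 0.1 * 0.9 = 0.18
RMP = 1.225e-11

1.225e-11


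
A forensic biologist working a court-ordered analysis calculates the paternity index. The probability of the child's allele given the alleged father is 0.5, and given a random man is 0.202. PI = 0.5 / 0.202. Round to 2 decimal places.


Paternity Index calculation:
PI = P(allele|father) / P(allele|random)
PI = 0.5 / 0.202
PI = 2.48

2.48


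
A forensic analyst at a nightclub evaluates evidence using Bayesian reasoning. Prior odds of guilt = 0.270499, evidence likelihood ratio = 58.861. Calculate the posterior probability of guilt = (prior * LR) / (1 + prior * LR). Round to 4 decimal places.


Bayesian evidence evaluation:
Posterior odds = prior_odds * LR = 0.270499 * 58.861 = 15.92184
Posterior probability = posterior_odds / (1 + posterior_odds)
= 15.92184 / (1 + 15.92184)
= 15.92184 / 16.92184
= 0.9409

0.9409


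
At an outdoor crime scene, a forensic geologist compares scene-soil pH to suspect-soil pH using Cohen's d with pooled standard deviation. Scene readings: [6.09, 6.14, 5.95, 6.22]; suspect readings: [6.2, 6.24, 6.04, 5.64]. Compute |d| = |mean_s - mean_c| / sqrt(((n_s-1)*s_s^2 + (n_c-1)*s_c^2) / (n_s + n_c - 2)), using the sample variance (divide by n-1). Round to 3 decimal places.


Pooled-variance Cohen's d for soil pH comparison:
Scene mean = 24.4 / 4 = 6.1
Suspect mean = 24.12 / 4 = 6.03
Scene sample variance s_s^2 = 0.012867
Suspect sample variance s_c^2 = 0.075067
Pooled variance = ((n_s-1)*s_s^2 + (n_c-1)*s_c^2) / (n_s + n_c - 2) = 0.043967
Pooled SD = sqrt(0.043967) = 0.209683
Mean difference = 0.07
|d| = |0.07| / 0.209683 = 0.334

0.334


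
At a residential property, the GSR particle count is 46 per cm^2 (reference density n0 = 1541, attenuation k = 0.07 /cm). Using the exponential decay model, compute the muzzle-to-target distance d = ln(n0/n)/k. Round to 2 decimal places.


GSR distance calculation:
n0/n = 1541 / 46 = 33.5
ln(n0/n) = 3.511545
d = 3.511545 / 0.07 = 50.16 cm

50.16


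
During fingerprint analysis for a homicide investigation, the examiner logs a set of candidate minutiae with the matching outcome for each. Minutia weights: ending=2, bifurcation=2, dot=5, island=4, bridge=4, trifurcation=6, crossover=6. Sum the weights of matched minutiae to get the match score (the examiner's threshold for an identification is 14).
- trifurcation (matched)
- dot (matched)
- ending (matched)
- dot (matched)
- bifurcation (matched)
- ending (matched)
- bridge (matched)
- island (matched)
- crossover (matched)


Weighted minutiae match score:
  trifurcation: matched, +6 (running total 6)
  dot: matched, +5 (running total 11)
  ending: matched, +2 (running total 13)
  dot: matched, +5 (running total 18)
  bifurcation: matched, +2 (running total 20)
  ending: matched, +2 (running total 22)
  bridge: matched, +4 (running total 26)
  island: matched, +4 (running total 30)
  crossover: matched, +6 (running total 36)
Total score = 36
Threshold = 14; verdict = identification

36


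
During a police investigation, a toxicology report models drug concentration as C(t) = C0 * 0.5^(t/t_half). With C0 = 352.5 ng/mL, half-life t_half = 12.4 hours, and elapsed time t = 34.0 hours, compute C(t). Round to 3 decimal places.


Drug concentration decay:
Number of half-lives = t / t_half = 34.0 / 12.4 = 2.741935
Decay factor = 0.5^2.741935 = 0.14948421
C(t) = 352.5 * 0.14948421 = 52.693 ng/mL

52.693


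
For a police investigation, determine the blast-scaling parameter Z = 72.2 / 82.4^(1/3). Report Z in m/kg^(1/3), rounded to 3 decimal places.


Scaled distance calculation:
W^(1/3) = 82.4^(1/3) = 4.351534
Z = R / W^(1/3) = 72.2 / 4.351534
Z = 16.592 m/kg^(1/3)

16.592


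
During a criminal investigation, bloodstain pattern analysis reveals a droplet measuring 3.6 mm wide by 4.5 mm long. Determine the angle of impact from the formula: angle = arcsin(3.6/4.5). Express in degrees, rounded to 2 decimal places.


Blood spatter impact angle calculation:
width / length = 3.6 / 4.5 = 0.8
angle = arcsin(0.8)
angle = 53.13 degrees

53.13


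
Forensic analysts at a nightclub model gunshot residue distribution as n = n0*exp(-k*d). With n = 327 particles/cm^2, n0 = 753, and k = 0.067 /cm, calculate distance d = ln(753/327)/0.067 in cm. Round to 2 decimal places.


GSR distance calculation:
n0/n = 753 / 327 = 2.302752
ln(n0/n) = 0.834105
d = 0.834105 / 0.067 = 12.45 cm

12.45


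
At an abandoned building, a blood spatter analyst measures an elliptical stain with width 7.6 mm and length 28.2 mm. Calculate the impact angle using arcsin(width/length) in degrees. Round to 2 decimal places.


Blood spatter impact angle calculation:
width / length = 7.6 / 28.2 = 0.269504
angle = arcsin(0.269504)
angle = 15.63 degrees

15.63


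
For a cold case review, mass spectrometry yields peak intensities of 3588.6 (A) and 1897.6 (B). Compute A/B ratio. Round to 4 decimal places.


Spectral peak ratio:
Peak A = 3588.6 counts
Peak B = 1897.6 counts
Ratio = 3588.6 / 1897.6 = 1.8911

1.8911


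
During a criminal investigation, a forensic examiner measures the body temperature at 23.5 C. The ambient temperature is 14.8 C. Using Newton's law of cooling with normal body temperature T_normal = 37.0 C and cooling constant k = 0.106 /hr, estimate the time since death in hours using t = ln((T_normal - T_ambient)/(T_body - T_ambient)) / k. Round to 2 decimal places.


Using Newton's law of cooling:
t = ln((T_normal - T_ambient) / (T_body - T_ambient)) / k
T_normal - T_ambient = 22.2
T_body - T_ambient = 8.7
Ratio = 2.551724
ln(ratio) = 0.936769
t = 0.936769 / 0.106 = 8.84 hours

8.84


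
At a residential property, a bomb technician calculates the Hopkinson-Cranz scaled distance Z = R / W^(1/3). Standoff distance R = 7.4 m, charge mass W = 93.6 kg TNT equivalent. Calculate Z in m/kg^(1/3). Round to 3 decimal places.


Scaled distance calculation:
W^(1/3) = 93.6^(1/3) = 4.540377
Z = R / W^(1/3) = 7.4 / 4.540377
Z = 1.630 m/kg^(1/3)

1.630


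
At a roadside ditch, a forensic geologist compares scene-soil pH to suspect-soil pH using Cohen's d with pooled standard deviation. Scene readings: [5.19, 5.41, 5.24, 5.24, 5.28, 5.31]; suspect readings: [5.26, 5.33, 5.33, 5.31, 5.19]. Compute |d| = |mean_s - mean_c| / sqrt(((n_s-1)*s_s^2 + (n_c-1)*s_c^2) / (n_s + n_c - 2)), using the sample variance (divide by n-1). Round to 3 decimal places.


Pooled-variance Cohen's d for soil pH comparison:
Scene mean = 31.67 / 6 = 5.278333
Suspect mean = 26.42 / 5 = 5.284
Scene sample variance s_s^2 = 0.005817
Suspect sample variance s_c^2 = 0.00358
Pooled variance = ((n_s-1)*s_s^2 + (n_c-1)*s_c^2) / (n_s + n_c - 2) = 0.004823
Pooled SD = sqrt(0.004823) = 0.069448
Mean difference = -0.005667
|d| = |-0.005667| / 0.069448 = 0.082

0.082


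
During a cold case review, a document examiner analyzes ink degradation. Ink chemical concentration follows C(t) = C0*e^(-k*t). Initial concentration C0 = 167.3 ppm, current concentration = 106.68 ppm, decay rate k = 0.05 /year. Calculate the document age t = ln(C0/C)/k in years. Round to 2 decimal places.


Document age estimation:
C0/C = 167.3 / 106.68 = 1.568241
ln(C0/C) = 0.449955
t = 0.449955 / 0.05 = 9.00 years

9.00


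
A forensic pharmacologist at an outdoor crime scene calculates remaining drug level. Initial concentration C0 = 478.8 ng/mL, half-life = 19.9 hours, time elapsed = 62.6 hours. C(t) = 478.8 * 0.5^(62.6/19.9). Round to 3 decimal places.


Drug concentration decay:
Number of half-lives = t / t_half = 62.6 / 19.9 = 3.145729
Decay factor = 0.5^3.145729 = 0.11299031
C(t) = 478.8 * 0.11299031 = 54.100 ng/mL

54.100


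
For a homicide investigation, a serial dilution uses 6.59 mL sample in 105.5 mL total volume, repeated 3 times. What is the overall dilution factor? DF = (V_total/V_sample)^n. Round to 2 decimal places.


Dilution factor calculation:
Single dilution = V_total / V_sample = 105.5 / 6.59 ≈ 16.009105
Number of dilutions = 3
Total DF = (105.5 / 6.59)^3 (full precision, rounded at the end) = 4103.00

4103.00


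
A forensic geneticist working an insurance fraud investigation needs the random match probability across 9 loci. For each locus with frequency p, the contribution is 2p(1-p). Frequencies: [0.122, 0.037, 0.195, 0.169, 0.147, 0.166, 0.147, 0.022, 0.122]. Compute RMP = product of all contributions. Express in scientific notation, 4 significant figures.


Computing RMP for 9 loci:
Locus 1: 2 * 0.122 * 0.878 = 0.214232
Locus 2: 2 * 0.037 * 0.963 = 0.071262
Locus 3: 2 * 0.195 * 0.805 = 0.31395
Locus 4: 2 * 0.169 * 0.831 = 0.280878
Locus 5: 2 * 0.147 * 0.853 = 0.250782
Locus 6: 2 * 0.166 * 0.834 = 0.276888
Locus 7: 2 * 0.147 * 0.853 = 0.250782
Locus 8: 2 * 0.022 * 0.978 = 0.043032
Locus 9: 2 * 0.122 * 0.878 = 0.214232
RMP = 2.161e-07

2.161e-07


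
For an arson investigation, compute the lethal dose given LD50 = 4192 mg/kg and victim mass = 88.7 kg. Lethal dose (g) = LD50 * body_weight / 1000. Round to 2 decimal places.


Lethal dose calculation:
Lethal dose = LD50 * body_weight / 1000
= 4192 * 88.7 / 1000
= 371830.4 / 1000
= 371.83 g

371.83


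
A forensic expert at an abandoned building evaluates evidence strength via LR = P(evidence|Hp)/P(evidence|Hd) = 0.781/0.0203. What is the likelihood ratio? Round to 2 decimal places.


Likelihood ratio calculation:
LR = P(E|Hp) / P(E|Hd)
LR = 0.781 / 0.0203
LR = 38.47

38.47


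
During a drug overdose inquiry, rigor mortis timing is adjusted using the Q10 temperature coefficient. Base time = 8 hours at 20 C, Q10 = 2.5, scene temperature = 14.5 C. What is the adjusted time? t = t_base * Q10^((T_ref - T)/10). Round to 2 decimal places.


Rigor mortis time adjustment:
Exponent = (T_ref - T_actual) / 10 = (20 - 14.5) / 10 = 0.55
Q10 factor = 2.5^0.55 = 1.65526
t_adjusted = 8 * 1.65526 = 13.24 hours

13.24


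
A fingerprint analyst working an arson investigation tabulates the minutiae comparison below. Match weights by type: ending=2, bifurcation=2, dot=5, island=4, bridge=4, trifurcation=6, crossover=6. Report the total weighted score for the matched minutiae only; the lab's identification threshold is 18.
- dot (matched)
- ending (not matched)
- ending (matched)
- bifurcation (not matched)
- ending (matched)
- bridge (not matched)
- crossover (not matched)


Weighted minutiae match score:
  dot: matched, +5 (running total 5)
  ending: not matched, +0
  ending: matched, +2 (running total 7)
  bifurcation: not matched, +0
  ending: matched, +2 (running total 9)
  bridge: not matched, +0
  crossover: not matched, +0
Total score = 9
Threshold = 18; verdict = inconclusive

9


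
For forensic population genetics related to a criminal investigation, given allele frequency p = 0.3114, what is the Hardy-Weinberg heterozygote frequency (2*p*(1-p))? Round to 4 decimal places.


Hardy-Weinberg heterozygote frequency:
q = 1 - p = 1 - 0.3114 = 0.6886
2pq = 2 * 0.3114 * 0.6886 = 0.4289

0.4289


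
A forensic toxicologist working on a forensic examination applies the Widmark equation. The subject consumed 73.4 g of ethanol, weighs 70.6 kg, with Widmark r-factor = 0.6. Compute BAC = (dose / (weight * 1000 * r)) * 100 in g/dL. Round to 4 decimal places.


Applying the Widmark formula:
BAC = (dose_g / (body_wt * 1000 * r)) * 100
Denominator = 70.6 * 1000 * 0.6 = 42360
BAC = (73.4 / 42360) * 100
BAC = 0.1733 g/dL

0.1733


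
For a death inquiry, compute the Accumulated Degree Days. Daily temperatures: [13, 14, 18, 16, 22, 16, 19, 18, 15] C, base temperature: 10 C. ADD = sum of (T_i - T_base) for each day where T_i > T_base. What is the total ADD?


Computing ADD day by day:
Day 1: max(0, 13 - 10) = 3
Day 2: max(0, 14 - 10) = 4
Day 3: max(0, 18 - 10) = 8
Day 4: max(0, 16 - 10) = 6
Day 5: max(0, 22 - 10) = 12
Day 6: max(0, 16 - 10) = 6
Day 7: max(0, 19 - 10) = 9
Day 8: max(0, 18 - 10) = 8
Day 9: max(0, 15 - 10) = 5
Total ADD = 61

61


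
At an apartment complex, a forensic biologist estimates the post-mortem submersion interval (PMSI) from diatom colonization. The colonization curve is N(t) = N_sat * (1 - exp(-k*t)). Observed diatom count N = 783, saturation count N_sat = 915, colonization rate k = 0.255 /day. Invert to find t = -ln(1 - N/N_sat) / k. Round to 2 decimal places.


PMSI from diatom colonization curve:
N / N_sat = 783 / 915 = 0.855738
1 - N/N_sat = 0.144262
ln(1 - N/N_sat) = -1.936124
t = -ln(1 - N/N_sat) / k = -(-1.936124) / 0.255 = 7.59 days

7.59


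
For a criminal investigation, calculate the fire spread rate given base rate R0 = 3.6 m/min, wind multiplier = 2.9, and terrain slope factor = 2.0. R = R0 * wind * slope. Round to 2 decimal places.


Fire spread rate calculation:
R = R0 * wind_factor * slope_factor
= 3.6 * 2.9 * 2.0
= 10.44 * 2.0
= 20.88 m/min

20.88


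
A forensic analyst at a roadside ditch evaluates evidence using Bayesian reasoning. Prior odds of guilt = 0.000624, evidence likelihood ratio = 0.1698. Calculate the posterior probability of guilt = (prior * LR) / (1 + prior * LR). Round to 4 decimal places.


Bayesian evidence evaluation:
Posterior odds = prior_odds * LR = 0.000624 * 0.1698 = 0.0001059552
Posterior probability = posterior_odds / (1 + posterior_odds)
= 0.0001059552 / (1 + 0.0001059552)
= 0.0001059552 / 1.0001059552
= 0.0001

0.0001


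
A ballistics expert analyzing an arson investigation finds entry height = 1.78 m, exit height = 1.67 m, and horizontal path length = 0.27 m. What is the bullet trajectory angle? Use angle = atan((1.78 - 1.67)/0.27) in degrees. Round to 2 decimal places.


Bullet trajectory angle:
Height difference = 1.78 - 1.67 = 0.11 m
angle = atan(0.11 / 0.27)
angle = atan(0.407407)
angle = 22.17 degrees

22.17


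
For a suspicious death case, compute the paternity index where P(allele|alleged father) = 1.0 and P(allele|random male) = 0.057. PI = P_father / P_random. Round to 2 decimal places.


Paternity Index calculation:
PI = P(allele|father) / P(allele|random)
PI = 1.0 / 0.057
PI = 17.54

17.54


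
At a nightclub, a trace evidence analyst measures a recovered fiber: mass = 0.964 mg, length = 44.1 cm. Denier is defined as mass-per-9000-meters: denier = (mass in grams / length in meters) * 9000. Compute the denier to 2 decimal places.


Denier calculation:
Mass in grams = 0.964 mg / 1000 = 0.000964 g
Length in meters = 44.1 cm / 100 = 0.441 m
Linear density = mass / length = 0.000964 / 0.441 = 0.00218594 g/m
Denier = (g/m) * 9000 = 0.00218594 * 9000 = 19.67

19.67


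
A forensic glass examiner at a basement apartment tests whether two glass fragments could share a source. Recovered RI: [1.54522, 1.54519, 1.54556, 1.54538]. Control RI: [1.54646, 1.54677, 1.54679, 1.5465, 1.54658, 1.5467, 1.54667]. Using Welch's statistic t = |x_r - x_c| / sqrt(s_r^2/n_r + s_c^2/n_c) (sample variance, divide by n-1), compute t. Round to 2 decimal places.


Welch's t-criterion for glass RI comparison:
Recovered mean = sum / n_r = 6.18135 / 4 = 1.5453375
Control mean = sum / n_c = 10.82647 / 7 = 1.5466386
Recovered sample variance s_r^2 = 2.89583e-08
Control sample variance s_c^2 = 1.6581e-08
Welch SE (unpooled) = sqrt(s_r^2/n_r + s_c^2/n_c) = sqrt(7.23958e-09 + 2.36871e-09) = sqrt(9.60829e-09) = 9.80219e-05
|mean_r - mean_c| = 0.00130107
t = 0.00130107 / 9.80219e-05 = 13.27

13.27


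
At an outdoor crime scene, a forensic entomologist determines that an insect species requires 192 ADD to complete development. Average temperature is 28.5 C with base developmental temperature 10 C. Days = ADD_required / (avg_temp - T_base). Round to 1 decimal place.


Insect development time:
Effective temperature = avg_temp - T_base = 28.5 - 10 = 18.5 C
Days = ADD / effective_temp = 192 / 18.5 = 10.4 days

10.4


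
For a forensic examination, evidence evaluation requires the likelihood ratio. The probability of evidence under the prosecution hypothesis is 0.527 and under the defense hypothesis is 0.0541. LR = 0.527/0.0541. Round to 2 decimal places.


Likelihood ratio calculation:
LR = P(E|Hp) / P(E|Hd)
LR = 0.527 / 0.0541
LR = 9.74

9.74


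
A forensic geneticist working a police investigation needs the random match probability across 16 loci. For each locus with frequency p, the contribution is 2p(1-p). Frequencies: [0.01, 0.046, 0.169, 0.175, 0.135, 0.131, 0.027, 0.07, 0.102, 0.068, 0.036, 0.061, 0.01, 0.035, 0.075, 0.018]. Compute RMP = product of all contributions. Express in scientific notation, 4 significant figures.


Computing RMP for 16 loci:
Locus 1: 2 * 0.01 * 0.99 = 0.0198
Locus 2: 2 * 0.046 * 0.954 = 0.087768
Locus 3: 2 * 0.169 * 0.831 = 0.280878
Locus 4: 2 * 0.175 * 0.825 = 0.28875
Locus 5: 2 * 0.135 * 0.865 = 0.23355
Locus 6: 2 * 0.131 * 0.869 = 0.227678
Locus 7: 2 * 0.027 * 0.973 = 0.052542
Locus 8: 2 * 0.07 * 0.93 = 0.1302
Locus 9: 2 * 0.102 * 0.898 = 0.183192
Locus 10: 2 * 0.068 * 0.932 = 0.126752
Locus 11: 2 * 0.036 * 0.964 = 0.069408
Locus 12: 2 * 0.061 * 0.939 = 0.114558
Locus 13: 2 * 0.01 * 0.99 = 0.0198
Locus 14: 2 * 0.035 * 0.965 = 0.06755
Locus 15: 2 * 0.075 * 0.925 = 0.13875
Locus 16: 2 * 0.018 * 0.982 = 0.035352
RMP = 6.210e-17

6.210e-17


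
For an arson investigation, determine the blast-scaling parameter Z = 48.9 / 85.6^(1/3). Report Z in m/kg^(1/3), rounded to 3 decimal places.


Scaled distance calculation:
W^(1/3) = 85.6^(1/3) = 4.407151
Z = R / W^(1/3) = 48.9 / 4.407151
Z = 11.096 m/kg^(1/3)

11.096


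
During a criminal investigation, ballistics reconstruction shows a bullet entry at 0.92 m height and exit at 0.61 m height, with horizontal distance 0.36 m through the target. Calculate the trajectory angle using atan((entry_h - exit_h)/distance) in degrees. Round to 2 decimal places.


Bullet trajectory angle:
Height difference = 0.92 - 0.61 = 0.31 m
angle = atan(0.31 / 0.36)
angle = atan(0.861111)
angle = 40.73 degrees

40.73


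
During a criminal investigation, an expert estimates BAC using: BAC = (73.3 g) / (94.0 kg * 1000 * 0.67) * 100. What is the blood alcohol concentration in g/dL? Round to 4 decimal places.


Applying the Widmark formula:
BAC = (dose_g / (body_wt * 1000 * r)) * 100
Denominator = 94.0 * 1000 * 0.67 = 62980
BAC = (73.3 / 62980) * 100
BAC = 0.1164 g/dL

0.1164


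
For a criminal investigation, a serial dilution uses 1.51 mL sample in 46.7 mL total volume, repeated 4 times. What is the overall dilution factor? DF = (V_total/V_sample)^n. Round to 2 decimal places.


Dilution factor calculation:
Single dilution = V_total / V_sample = 46.7 / 1.51 ≈ 30.927152
Number of dilutions = 4
Total DF = (46.7 / 1.51)^4 (full precision, rounded at the end) = 914870.73

914870.73


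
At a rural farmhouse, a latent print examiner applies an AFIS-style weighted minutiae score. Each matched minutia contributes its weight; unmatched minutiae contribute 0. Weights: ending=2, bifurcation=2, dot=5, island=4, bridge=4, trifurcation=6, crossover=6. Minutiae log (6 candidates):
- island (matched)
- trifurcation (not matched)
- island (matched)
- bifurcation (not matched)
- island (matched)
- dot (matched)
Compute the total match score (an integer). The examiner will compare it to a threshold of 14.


Weighted minutiae match score:
  island: matched, +4 (running total 4)
  trifurcation: not matched, +0
  island: matched, +4 (running total 8)
  bifurcation: not matched, +0
  island: matched, +4 (running total 12)
  dot: matched, +5 (running total 17)
Total score = 17
Threshold = 14; verdict = identification

17


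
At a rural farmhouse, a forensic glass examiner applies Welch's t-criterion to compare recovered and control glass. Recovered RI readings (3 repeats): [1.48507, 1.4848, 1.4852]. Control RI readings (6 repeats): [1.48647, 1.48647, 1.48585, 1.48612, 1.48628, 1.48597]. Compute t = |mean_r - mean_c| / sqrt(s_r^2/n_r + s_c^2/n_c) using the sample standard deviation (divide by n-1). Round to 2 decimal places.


Welch's t-criterion for glass RI comparison:
Recovered mean = sum / n_r = 4.45507 / 3 = 1.4850233
Control mean = sum / n_c = 8.91716 / 6 = 1.4861933
Recovered sample variance s_r^2 = 4.16333e-08
Control sample variance s_c^2 = 6.67467e-08
Welch SE (unpooled) = sqrt(s_r^2/n_r + s_c^2/n_c) = sqrt(1.38778e-08 + 1.11244e-08) = sqrt(2.50022e-08) = 0.000158121
|mean_r - mean_c| = 0.00117
t = 0.00117 / 0.000158121 = 7.40

7.40


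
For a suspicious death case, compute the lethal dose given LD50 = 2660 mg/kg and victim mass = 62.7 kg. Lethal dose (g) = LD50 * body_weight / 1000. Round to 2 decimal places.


Lethal dose calculation:
Lethal dose = LD50 * body_weight / 1000
= 2660 * 62.7 / 1000
= 166782 / 1000
= 166.78 g

166.78


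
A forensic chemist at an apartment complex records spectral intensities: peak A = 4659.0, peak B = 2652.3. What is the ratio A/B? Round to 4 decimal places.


Spectral peak ratio:
Peak A = 4659.0 counts
Peak B = 2652.3 counts
Ratio = 4659.0 / 2652.3 = 1.7566

1.7566


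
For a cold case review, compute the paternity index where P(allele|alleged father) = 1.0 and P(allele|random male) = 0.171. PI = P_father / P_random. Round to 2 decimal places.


Paternity Index calculation:
PI = P(allele|father) / P(allele|random)
PI = 1.0 / 0.171
PI = 5.85

5.85


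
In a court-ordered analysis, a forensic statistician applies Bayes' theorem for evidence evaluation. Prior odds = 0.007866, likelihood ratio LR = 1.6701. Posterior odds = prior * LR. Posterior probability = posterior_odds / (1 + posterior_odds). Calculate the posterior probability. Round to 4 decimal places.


Bayesian evidence evaluation:
Posterior odds = prior_odds * LR = 0.007866 * 1.6701 = 0.01313701
Posterior probability = posterior_odds / (1 + posterior_odds)
= 0.01313701 / (1 + 0.01313701)
= 0.01313701 / 1.01313701
= 0.0130

0.0130


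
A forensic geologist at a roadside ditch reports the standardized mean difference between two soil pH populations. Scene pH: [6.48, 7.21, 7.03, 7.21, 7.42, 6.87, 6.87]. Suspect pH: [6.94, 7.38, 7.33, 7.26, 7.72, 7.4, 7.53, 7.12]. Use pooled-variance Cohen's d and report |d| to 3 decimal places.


Pooled-variance Cohen's d for soil pH comparison:
Scene mean = 49.09 / 7 = 7.012857
Suspect mean = 58.68 / 8 = 7.335
Scene sample variance s_s^2 = 0.094757
Suspect sample variance s_c^2 = 0.0572
Pooled variance = ((n_s-1)*s_s^2 + (n_c-1)*s_c^2) / (n_s + n_c - 2) = 0.074534
Pooled SD = sqrt(0.074534) = 0.273009
Mean difference = -0.322143
|d| = |-0.322143| / 0.273009 = 1.180

1.180


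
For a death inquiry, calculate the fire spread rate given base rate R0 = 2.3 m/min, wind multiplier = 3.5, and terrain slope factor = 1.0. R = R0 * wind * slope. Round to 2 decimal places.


Fire spread rate calculation:
R = R0 * wind_factor * slope_factor
= 2.3 * 3.5 * 1.0
= 8.05 * 1.0
= 8.05 m/min

8.05


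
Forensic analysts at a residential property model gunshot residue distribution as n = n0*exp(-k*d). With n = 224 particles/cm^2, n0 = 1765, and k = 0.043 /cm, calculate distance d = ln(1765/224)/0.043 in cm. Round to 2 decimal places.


GSR distance calculation:
n0/n = 1765 / 224 = 7.879464
ln(n0/n) = 2.06426
d = 2.06426 / 0.043 = 48.01 cm

48.01


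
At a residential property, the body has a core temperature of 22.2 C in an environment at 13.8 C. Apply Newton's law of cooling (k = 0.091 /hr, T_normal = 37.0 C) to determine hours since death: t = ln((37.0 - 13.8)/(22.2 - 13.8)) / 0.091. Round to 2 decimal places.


Using Newton's law of cooling:
t = ln((T_normal - T_ambient) / (T_body - T_ambient)) / k
T_normal - T_ambient = 23.2
T_body - T_ambient = 8.4
Ratio = 2.761905
ln(ratio) = 1.015921
t = 1.015921 / 0.091 = 11.16 hours

11.16


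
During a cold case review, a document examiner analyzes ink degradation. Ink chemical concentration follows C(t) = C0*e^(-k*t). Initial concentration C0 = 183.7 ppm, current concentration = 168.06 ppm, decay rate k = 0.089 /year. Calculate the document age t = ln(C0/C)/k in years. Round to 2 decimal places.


Document age estimation:
C0/C = 183.7 / 168.06 = 1.093062
ln(C0/C) = 0.088983
t = 0.088983 / 0.089 = 1.00 years

1.00


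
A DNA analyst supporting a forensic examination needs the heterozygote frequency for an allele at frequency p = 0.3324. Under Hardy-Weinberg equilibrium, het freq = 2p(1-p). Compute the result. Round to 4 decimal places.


Hardy-Weinberg heterozygote frequency:
q = 1 - p = 1 - 0.3324 = 0.6676
2pq = 2 * 0.3324 * 0.6676 = 0.4438

0.4438


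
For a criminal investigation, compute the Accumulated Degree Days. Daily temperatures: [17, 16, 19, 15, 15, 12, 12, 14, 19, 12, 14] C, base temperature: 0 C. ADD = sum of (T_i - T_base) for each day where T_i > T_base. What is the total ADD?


Computing ADD day by day:
Day 1: max(0, 17 - 0) = 17
Day 2: max(0, 16 - 0) = 16
Day 3: max(0, 19 - 0) = 19
Day 4: max(0, 15 - 0) = 15
Day 5: max(0, 15 - 0) = 15
Day 6: max(0, 12 - 0) = 12
Day 7: max(0, 12 - 0) = 12
Day 8: max(0, 14 - 0) = 14
Day 9: max(0, 19 - 0) = 19
Day 10: max(0, 12 - 0) = 12
Day 11: max(0, 14 - 0) = 14
Total ADD = 165

165


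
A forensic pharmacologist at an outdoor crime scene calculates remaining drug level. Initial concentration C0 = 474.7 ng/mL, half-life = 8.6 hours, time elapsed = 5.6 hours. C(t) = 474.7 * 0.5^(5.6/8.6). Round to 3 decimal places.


Drug concentration decay:
Number of half-lives = t / t_half = 5.6 / 8.6 = 0.651163
Decay factor = 0.5^0.651163 = 0.63676679
C(t) = 474.7 * 0.63676679 = 302.273 ng/mL

302.273


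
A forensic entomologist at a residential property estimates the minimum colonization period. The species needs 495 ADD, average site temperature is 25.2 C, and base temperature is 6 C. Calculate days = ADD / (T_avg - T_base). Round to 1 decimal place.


Insect development time:
Effective temperature = avg_temp - T_base = 25.2 - 6 = 19.2 C
Days = ADD / effective_temp = 495 / 19.2 = 25.8 days

25.8


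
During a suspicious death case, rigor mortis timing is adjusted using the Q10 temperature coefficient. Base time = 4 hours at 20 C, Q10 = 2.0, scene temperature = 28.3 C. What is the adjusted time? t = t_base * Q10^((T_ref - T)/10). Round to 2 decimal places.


Rigor mortis time adjustment:
Exponent = (T_ref - T_actual) / 10 = (20 - 28.3) / 10 = -0.83
Q10 factor = 2.0^-0.83 = 0.56253
t_adjusted = 4 * 0.56253 = 2.25 hours

2.25


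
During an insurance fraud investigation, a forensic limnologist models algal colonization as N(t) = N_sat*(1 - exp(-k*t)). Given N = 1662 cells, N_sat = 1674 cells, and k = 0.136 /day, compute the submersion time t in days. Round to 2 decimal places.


PMSI from diatom colonization curve:
N / N_sat = 1662 / 1674 = 0.992832
1 - N/N_sat = 0.007168
ln(1 - N/N_sat) = -4.938129
t = -ln(1 - N/N_sat) / k = -(-4.938129) / 0.136 = 36.31 days

36.31


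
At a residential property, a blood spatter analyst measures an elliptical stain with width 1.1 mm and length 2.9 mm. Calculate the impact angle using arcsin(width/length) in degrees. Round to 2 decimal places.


Blood spatter impact angle calculation:
width / length = 1.1 / 2.9 = 0.37931
angle = arcsin(0.37931)
angle = 22.29 degrees

22.29


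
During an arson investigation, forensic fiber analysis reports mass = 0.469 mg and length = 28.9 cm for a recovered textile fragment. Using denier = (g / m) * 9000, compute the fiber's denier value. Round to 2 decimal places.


Denier calculation:
Mass in grams = 0.469 mg / 1000 = 0.000469 g
Length in meters = 28.9 cm / 100 = 0.289 m
Linear density = mass / length = 0.000469 / 0.289 = 0.00162284 g/m
Denier = (g/m) * 9000 = 0.00162284 * 9000 = 14.61

14.61


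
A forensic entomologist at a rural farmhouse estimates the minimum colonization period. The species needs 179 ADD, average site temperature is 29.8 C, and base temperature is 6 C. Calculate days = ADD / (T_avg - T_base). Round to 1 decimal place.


Insect development time:
Effective temperature = avg_temp - T_base = 29.8 - 6 = 23.8 C
Days = ADD / effective_temp = 179 / 23.8 = 7.5 days

7.5


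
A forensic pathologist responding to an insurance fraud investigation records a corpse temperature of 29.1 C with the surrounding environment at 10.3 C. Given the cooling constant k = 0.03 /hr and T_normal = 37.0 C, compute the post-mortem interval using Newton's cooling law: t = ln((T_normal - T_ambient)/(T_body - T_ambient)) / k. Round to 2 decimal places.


Using Newton's law of cooling:
t = ln((T_normal - T_ambient) / (T_body - T_ambient)) / k
T_normal - T_ambient = 26.7
T_body - T_ambient = 18.8
Ratio = 1.420213
ln(ratio) = 0.350807
t = 0.350807 / 0.03 = 11.69 hours

11.69


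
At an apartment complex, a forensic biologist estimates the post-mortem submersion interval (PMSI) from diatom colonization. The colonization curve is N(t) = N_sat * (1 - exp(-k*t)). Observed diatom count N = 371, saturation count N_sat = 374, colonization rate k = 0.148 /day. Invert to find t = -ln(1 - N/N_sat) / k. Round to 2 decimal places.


PMSI from diatom colonization curve:
N / N_sat = 371 / 374 = 0.991979
1 - N/N_sat = 0.008021
ln(1 - N/N_sat) = -4.825692
t = -ln(1 - N/N_sat) / k = -(-4.825692) / 0.148 = 32.61 days

32.61


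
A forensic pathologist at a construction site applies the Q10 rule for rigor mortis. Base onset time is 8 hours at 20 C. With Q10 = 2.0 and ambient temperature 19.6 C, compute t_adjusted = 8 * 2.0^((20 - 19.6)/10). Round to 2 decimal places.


Rigor mortis time adjustment:
Exponent = (T_ref - T_actual) / 10 = (20 - 19.6) / 10 = 0.04
Q10 factor = 2.0^0.04 = 1.02811
t_adjusted = 8 * 1.02811 = 8.22 hours

8.22


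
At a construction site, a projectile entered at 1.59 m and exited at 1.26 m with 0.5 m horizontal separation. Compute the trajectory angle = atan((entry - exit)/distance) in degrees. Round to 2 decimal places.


Bullet trajectory angle:
Height difference = 1.59 - 1.26 = 0.33 m
angle = atan(0.33 / 0.5)
angle = atan(0.66)
angle = 33.42 degrees

33.42


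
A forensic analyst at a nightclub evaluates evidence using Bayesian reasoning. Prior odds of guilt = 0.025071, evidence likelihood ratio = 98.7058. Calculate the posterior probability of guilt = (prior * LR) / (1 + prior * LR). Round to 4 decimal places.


Bayesian evidence evaluation:
Posterior odds = prior_odds * LR = 0.025071 * 98.7058 = 2.474653
Posterior probability = posterior_odds / (1 + posterior_odds)
= 2.474653 / (1 + 2.474653)
= 2.474653 / 3.474653
= 0.7122

0.7122


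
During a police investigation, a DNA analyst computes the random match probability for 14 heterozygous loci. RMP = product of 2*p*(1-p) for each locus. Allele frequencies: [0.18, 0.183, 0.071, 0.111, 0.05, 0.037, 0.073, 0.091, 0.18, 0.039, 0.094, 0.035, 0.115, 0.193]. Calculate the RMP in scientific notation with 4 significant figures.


Computing RMP for 14 loci:
Locus 1: 2 * 0.18 * 0.82 = 0.2952
Locus 2: 2 * 0.183 * 0.817 = 0.299022
Locus 3: 2 * 0.071 * 0.929 = 0.131918
Locus 4: 2 * 0.111 * 0.889 = 0.197358
Locus 5: 2 * 0.05 * 0.95 = 0.095
Locus 6: 2 * 0.037 * 0.963 = 0.071262
Locus 7: 2 * 0.073 * 0.927 = 0.135342
Locus 8: 2 * 0.091 * 0.909 = 0.165438
Locus 9: 2 * 0.18 * 0.82 = 0.2952
Locus 10: 2 * 0.039 * 0.961 = 0.074958
Locus 11: 2 * 0.094 * 0.906 = 0.170328
Locus 12: 2 * 0.035 * 0.965 = 0.06755
Locus 13: 2 * 0.115 * 0.885 = 0.20355
Locus 14: 2 * 0.193 * 0.807 = 0.311502
RMP = 5.623e-12

5.623e-12


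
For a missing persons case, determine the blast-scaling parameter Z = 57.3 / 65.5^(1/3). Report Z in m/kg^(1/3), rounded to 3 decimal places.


Scaled distance calculation:
W^(1/3) = 65.5^(1/3) = 4.031009
Z = R / W^(1/3) = 57.3 / 4.031009
Z = 14.215 m/kg^(1/3)

14.215


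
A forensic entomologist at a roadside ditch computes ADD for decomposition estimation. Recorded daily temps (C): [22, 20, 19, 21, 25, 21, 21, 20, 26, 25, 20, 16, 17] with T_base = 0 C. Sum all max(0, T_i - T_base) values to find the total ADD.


Computing ADD day by day:
Day 1: max(0, 22 - 0) = 22
Day 2: max(0, 20 - 0) = 20
Day 3: max(0, 19 - 0) = 19
Day 4: max(0, 21 - 0) = 21
Day 5: max(0, 25 - 0) = 25
Day 6: max(0, 21 - 0) = 21
Day 7: max(0, 21 - 0) = 21
Day 8: max(0, 20 - 0) = 20
Day 9: max(0, 26 - 0) = 26
Day 10: max(0, 25 - 0) = 25
Day 11: max(0, 20 - 0) = 20
Day 12: max(0, 16 - 0) = 16
Day 13: max(0, 17 - 0) = 17
Total ADD = 273

273


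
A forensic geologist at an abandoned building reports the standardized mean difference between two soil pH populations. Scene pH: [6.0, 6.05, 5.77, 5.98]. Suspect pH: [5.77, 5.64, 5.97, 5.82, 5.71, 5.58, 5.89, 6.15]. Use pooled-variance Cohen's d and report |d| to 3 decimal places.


Pooled-variance Cohen's d for soil pH comparison:
Scene mean = 23.8 / 4 = 5.95
Suspect mean = 46.53 / 8 = 5.81625
Scene sample variance s_s^2 = 0.015267
Suspect sample variance s_c^2 = 0.034398
Pooled variance = ((n_s-1)*s_s^2 + (n_c-1)*s_c^2) / (n_s + n_c - 2) = 0.028659
Pooled SD = sqrt(0.028659) = 0.16929
Mean difference = 0.13375
|d| = |0.13375| / 0.16929 = 0.790

0.790


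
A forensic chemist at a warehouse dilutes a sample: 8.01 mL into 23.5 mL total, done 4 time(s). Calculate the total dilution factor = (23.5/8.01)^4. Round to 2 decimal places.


Dilution factor calculation:
Single dilution = V_total / V_sample = 23.5 / 8.01 ≈ 2.933833
Number of dilutions = 4
Total DF = (23.5 / 8.01)^4 (full precision, rounded at the end) = 74.09

74.09


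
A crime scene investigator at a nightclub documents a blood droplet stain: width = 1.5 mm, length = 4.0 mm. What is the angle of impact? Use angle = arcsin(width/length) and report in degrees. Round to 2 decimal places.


Blood spatter impact angle calculation:
width / length = 1.5 / 4.0 = 0.375
angle = arcsin(0.375)
angle = 22.02 degrees

22.02


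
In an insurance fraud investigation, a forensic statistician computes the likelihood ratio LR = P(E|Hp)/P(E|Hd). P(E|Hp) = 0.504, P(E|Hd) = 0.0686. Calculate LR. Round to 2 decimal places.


Likelihood ratio calculation:
LR = P(E|Hp) / P(E|Hd)
LR = 0.504 / 0.0686
LR = 7.35

7.35


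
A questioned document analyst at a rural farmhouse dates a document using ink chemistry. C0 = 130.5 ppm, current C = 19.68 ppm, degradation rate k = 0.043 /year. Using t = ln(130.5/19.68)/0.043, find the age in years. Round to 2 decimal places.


Document age estimation:
C0/C = 130.5 / 19.68 = 6.631098
ln(C0/C) = 1.89177
t = 1.89177 / 0.043 = 43.99 years

43.99


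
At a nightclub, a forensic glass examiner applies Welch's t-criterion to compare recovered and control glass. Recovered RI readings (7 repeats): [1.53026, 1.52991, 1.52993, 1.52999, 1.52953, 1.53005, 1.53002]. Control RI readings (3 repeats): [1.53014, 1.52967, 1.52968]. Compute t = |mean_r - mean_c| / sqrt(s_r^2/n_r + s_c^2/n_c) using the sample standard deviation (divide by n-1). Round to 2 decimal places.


Welch's t-criterion for glass RI comparison:
Recovered mean = sum / n_r = 10.70969 / 7 = 1.5299557
Control mean = sum / n_c = 4.58949 / 3 = 1.52983
Recovered sample variance s_r^2 = 4.84619e-08
Control sample variance s_c^2 = 7.21e-08
Welch SE (unpooled) = sqrt(s_r^2/n_r + s_c^2/n_c) = sqrt(6.92313e-09 + 2.40333e-08) = sqrt(3.09564e-08) = 0.000175944
|mean_r - mean_c| = 0.000125714
t = 0.000125714 / 0.000175944 = 0.71

0.71


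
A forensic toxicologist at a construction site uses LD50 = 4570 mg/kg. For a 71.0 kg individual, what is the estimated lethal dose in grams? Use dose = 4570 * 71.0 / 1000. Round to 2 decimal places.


Lethal dose calculation:
Lethal dose = LD50 * body_weight / 1000
= 4570 * 71.0 / 1000
= 324470 / 1000
= 324.47 g

324.47


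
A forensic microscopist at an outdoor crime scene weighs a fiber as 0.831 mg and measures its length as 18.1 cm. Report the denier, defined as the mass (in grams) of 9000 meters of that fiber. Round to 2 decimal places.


Denier calculation:
Mass in grams = 0.831 mg / 1000 = 0.000831 g
Length in meters = 18.1 cm / 100 = 0.181 m
Linear density = mass / length = 0.000831 / 0.181 = 0.00459116 g/m
Denier = (g/m) * 9000 = 0.00459116 * 9000 = 41.32

41.32


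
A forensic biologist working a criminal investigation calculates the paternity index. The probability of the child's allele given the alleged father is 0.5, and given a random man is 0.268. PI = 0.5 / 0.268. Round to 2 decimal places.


Paternity Index calculation:
PI = P(allele|father) / P(allele|random)
PI = 0.5 / 0.268
PI = 1.87

1.87


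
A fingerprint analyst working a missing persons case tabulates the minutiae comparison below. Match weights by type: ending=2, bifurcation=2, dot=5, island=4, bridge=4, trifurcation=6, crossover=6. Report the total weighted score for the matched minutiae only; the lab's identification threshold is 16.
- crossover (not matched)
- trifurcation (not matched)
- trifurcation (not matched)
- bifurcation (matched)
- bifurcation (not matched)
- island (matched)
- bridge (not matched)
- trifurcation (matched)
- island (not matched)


Weighted minutiae match score:
  crossover: not matched, +0
  trifurcation: not matched, +0
  trifurcation: not matched, +0
  bifurcation: matched, +2 (running total 2)
  bifurcation: not matched, +0
  island: matched, +4 (running total 6)
  bridge: not matched, +0
  trifurcation: matched, +6 (running total 12)
  island: not matched, +0
Total score = 12
Threshold = 16; verdict = inconclusive

12
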